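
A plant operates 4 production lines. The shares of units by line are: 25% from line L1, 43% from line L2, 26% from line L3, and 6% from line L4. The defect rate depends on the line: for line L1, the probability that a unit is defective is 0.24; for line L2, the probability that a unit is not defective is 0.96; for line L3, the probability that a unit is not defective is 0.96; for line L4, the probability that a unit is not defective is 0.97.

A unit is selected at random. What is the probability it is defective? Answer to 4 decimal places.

P(D|L2) = 1 − 0.96 = 0.04.
P(D|L3) = 1 − 0.96 = 0.04.
P(D|L4) = 1 − 0.97 = 0.03.
P(D) = P(D|L1)·P(L1) + P(D|L2)·P(L2) + P(D|L3)·P(L3) + P(D|L4)·P(L4)
      = 0.24·0.25 + 0.04·0.43 + 0.04·0.26 + 0.03·0.06
      = 0.06 + 0.0172 + 0.0104 + 0.0018 = 0.0894

P(D) ≈ 0.0894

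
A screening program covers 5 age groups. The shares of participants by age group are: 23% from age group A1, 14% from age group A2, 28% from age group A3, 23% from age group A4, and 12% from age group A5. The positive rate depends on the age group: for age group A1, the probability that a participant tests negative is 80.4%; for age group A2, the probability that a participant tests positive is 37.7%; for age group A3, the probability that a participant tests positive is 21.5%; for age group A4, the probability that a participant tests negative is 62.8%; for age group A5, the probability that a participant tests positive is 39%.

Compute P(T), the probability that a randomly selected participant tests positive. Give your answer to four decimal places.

P(T|A1) = 1 − 0.804 = 0.196.
P(T|A4) = 1 − 0.628 = 0.372.
P(T) = P(T|A1)·P(A1) + P(T|A2)·P(A2) + P(T|A3)·P(A3) + P(T|A4)·P(A4) + P(T|A5)·P(A5)
      = 0.196·0.23 + 0.377·0.14 + 0.215·0.28 + 0.372·0.23 + 0.39·0.12
      = 0.04508 + 0.05278 + 0.0602 + 0.08556 + 0.0468 = 0.29042

P(T) ≈ 0.2904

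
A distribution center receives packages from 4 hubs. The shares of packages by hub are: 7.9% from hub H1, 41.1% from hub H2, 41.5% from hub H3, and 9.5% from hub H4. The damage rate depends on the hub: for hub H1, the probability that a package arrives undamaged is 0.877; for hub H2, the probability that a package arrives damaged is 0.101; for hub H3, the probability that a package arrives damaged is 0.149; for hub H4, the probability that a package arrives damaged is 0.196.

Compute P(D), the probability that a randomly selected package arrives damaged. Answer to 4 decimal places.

P(D|H1) = 1 − 0.877 = 0.123.
By the law of total probability,
P(D) = P(D|H1)·P(H1) + P(D|H2)·P(H2) + P(D|H3)·P(H3) + P(D|H4)·P(H4)
      = 0.123·0.079 + 0.101·0.411 + 0.149·0.415 + 0.196·0.095
      = 0.009717 + 0.041511 + 0.061835 + 0.01862 = 0.131683

0.1317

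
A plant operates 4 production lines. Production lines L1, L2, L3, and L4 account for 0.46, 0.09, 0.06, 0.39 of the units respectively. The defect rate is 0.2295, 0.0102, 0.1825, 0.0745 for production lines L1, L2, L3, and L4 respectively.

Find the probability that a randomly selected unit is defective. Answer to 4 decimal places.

P(D) = P(D|L1)·P(L1) + P(D|L2)·P(L2) + P(D|L3)·P(L3) + P(D|L4)·P(L4)
      = 0.2295·0.46 + 0.0102·0.09 + 0.1825·0.06 + 0.0745·0.39
      = 0.10557 + 0.000918 + 0.01095 + 0.029055 = 0.146493

P(D) ≈ 0.1465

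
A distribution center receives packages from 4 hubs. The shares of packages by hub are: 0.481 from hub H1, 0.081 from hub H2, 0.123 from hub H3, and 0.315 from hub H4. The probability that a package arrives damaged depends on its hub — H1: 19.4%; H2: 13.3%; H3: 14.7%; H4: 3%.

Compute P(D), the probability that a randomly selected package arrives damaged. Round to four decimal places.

P(D) = P(D|H1)·P(H1) + P(D|H2)·P(H2) + P(D|H3)·P(H3) + P(D|H4)·P(H4)
      = 0.194·0.481 + 0.133·0.081 + 0.147·0.123 + 0.03·0.315
      = 0.093314 + 0.010773 + 0.018081 + 0.00945 = 0.131618

0.1316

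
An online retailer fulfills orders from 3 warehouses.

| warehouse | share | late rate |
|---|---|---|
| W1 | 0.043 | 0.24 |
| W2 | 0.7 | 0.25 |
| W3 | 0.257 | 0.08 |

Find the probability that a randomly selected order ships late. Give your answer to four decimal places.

P(L) = P(L|W1)·P(W1) + P(L|W2)·P(W2) + P(L|W3)·P(W3)
      = 0.24·0.043 + 0.25·0.7 + 0.08·0.257
      = 0.01032 + 0.175 + 0.02056 = 0.20588

P(L) ≈ 0.2059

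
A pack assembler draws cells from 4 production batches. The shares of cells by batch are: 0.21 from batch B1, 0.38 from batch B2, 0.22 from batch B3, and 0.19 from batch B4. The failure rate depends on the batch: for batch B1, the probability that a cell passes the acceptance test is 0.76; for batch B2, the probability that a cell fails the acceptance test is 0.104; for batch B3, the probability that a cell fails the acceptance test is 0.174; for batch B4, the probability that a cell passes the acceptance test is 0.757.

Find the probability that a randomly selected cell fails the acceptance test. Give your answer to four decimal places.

P(F|B1) = 1 − 0.76 = 0.24.
P(F|B4) = 1 − 0.757 = 0.243.
Summing over the partition,
P(F) = P(F|B1)·P(B1) + P(F|B2)·P(B2) + P(F|B3)·P(B3) + P(F|B4)·P(B4)
      = 0.24·0.21 + 0.104·0.38 + 0.174·0.22 + 0.243·0.19
      = 0.0504 + 0.03952 + 0.03828 + 0.04617 = 0.17437

P(F) ≈ 0.1744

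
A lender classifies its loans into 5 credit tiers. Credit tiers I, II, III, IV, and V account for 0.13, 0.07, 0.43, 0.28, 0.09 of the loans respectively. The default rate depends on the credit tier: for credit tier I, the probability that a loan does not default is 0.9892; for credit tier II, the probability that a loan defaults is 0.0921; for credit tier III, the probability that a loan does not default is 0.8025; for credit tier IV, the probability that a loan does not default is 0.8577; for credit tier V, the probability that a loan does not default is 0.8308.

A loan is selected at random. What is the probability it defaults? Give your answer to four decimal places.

P(D|I) = 1 − 0.9892 = 0.0108.
P(D|III) = 1 − 0.8025 = 0.1975.
P(D|IV) = 1 − 0.8577 = 0.1423.
P(D|V) = 1 − 0.8308 = 0.1692.
P(D) = P(D|I)·P(I) + P(D|II)·P(II) + P(D|III)·P(III) + P(D|IV)·P(IV) + P(D|V)·P(V)
      = 0.0108·0.13 + 0.0921·0.07 + 0.1975·0.43 + 0.1423·0.28 + 0.1692·0.09
      = 0.001404 + 0.006447 + 0.084925 + 0.039844 + 0.015228 = 0.147848

P(D) ≈ 0.1478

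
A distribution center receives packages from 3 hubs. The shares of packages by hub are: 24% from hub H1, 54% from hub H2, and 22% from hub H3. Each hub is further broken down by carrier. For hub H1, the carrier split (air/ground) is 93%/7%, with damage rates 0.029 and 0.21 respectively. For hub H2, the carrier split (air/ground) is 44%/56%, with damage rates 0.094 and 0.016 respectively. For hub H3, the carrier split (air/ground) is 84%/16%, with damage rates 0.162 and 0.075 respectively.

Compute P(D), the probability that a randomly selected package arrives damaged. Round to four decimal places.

P(D) ≈ 0.0698

P(D|H1) = 0.93·0.029 + 0.07·0.21 = 0.02697 + 0.0147 = 0.04167
P(D|H2) = 0.44·0.094 + 0.56·0.016 = 0.04136 + 0.00896 = 0.05032
P(D|H3) = 0.84·0.162 + 0.16·0.075 = 0.13608 + 0.012 = 0.14808
Then overall,
P(D) = 0.24·0.04167 + 0.54·0.05032 + 0.22·0.14808
      = 0.0100008 + 0.0271728 + 0.0325776 = 0.0697512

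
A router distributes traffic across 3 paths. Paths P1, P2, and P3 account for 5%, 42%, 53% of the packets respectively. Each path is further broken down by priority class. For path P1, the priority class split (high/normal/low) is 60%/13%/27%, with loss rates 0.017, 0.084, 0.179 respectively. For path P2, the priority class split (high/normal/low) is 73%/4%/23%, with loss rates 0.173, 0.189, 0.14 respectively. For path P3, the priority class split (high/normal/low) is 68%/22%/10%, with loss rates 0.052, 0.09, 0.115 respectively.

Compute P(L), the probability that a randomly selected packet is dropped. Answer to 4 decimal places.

0.1085

P(L|P1) = 0.6·0.017 + 0.13·0.084 + 0.27·0.179 = 0.0102 + 0.01092 + 0.04833 = 0.06945
P(L|P2) = 0.73·0.173 + 0.04·0.189 + 0.23·0.14 = 0.12629 + 0.00756 + 0.0322 = 0.16605
P(L|P3) = 0.68·0.052 + 0.22·0.09 + 0.1·0.115 = 0.03536 + 0.0198 + 0.0115 = 0.06666
By total probability over the outer partition,
P(L) = 0.05·0.06945 + 0.42·0.16605 + 0.53·0.06666
      = 0.0034725 + 0.069741 + 0.0353298 = 0.1085433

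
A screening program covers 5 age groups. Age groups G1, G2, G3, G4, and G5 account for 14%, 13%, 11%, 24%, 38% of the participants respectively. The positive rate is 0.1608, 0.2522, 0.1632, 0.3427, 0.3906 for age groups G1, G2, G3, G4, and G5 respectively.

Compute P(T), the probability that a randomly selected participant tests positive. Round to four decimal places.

P(T) ≈ 0.3039

Using total probability over the partition,
P(T) = P(T|G1)·P(G1) + P(T|G2)·P(G2) + P(T|G3)·P(G3) + P(T|G4)·P(G4) + P(T|G5)·P(G5)
      = 0.1608·0.14 + 0.2522·0.13 + 0.1632·0.11 + 0.3427·0.24 + 0.3906·0.38
      = 0.022512 + 0.032786 + 0.017952 + 0.082248 + 0.148428 = 0.303926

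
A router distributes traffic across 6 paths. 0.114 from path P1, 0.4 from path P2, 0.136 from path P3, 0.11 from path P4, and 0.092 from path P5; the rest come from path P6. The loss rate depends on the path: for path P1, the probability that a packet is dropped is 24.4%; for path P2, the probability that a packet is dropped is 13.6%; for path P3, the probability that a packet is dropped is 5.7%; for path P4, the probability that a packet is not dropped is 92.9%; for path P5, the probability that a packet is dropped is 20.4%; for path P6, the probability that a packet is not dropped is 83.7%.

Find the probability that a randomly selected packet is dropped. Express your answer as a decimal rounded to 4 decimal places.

P(P6) = 1 − (0.114 + 0.4 + 0.136 + 0.11 + 0.092) = 0.148.
P(L|P4) = 1 − 0.929 = 0.071.
P(L|P6) = 1 − 0.837 = 0.163.
P(L) = P(L|P1)·P(P1) + P(L|P2)·P(P2) + P(L|P3)·P(P3) + P(L|P4)·P(P4) + P(L|P5)·P(P5) + P(L|P6)·P(P6)
      = 0.244·0.114 + 0.136·0.4 + 0.057·0.136 + 0.071·0.11 + 0.204·0.092 + 0.163·0.148
      = 0.027816 + 0.0544 + 0.007752 + 0.00781 + 0.018768 + 0.024124 = 0.14067

0.1407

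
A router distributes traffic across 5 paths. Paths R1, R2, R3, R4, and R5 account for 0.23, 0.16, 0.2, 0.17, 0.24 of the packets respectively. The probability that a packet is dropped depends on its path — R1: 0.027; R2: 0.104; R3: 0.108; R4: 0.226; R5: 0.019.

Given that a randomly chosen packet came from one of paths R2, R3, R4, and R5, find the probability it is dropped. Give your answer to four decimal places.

Let S = {R2, R3, R4, R5}.
P(S) = 0.16 + 0.2 + 0.17 + 0.24 = 0.77.
P(L ∩ S) = 0.104·0.16 + 0.108·0.2 + 0.226·0.17 + 0.019·0.24 = 0.01664 + 0.0216 + 0.03842 + 0.00456 = 0.08122.
P(L | S) = 0.08122 / 0.77 = 0.105481…

P(L|S) ≈ 0.1055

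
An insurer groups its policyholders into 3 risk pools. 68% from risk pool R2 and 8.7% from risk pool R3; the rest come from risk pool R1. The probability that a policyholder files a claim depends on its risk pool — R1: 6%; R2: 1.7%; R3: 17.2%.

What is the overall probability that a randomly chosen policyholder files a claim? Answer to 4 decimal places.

P(R1) = 1 − (0.68 + 0.087) = 0.233.
Summing over the partition,
P(C) = P(C|R1)·P(R1) + P(C|R2)·P(R2) + P(C|R3)·P(R3)
      = 0.06·0.233 + 0.017·0.68 + 0.172·0.087
      = 0.01398 + 0.01156 + 0.014964 = 0.040504

0.0405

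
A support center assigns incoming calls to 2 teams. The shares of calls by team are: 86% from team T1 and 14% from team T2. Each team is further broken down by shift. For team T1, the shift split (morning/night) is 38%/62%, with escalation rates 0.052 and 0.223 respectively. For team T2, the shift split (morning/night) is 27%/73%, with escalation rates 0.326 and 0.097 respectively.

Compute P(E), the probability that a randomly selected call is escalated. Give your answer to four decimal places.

P(E|T1) = 0.38·0.052 + 0.62·0.223 = 0.01976 + 0.13826 = 0.15802
P(E|T2) = 0.27·0.326 + 0.73·0.097 = 0.08802 + 0.07081 = 0.15883
Then overall,
P(E) = 0.86·0.15802 + 0.14·0.15883
      = 0.1358972 + 0.0222362 = 0.1581334

P(E) ≈ 0.1581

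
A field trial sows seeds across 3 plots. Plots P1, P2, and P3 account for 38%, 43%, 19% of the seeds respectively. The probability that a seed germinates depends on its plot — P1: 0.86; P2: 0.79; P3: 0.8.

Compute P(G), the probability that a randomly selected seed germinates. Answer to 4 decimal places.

P(G) ≈ 0.8185

Using total probability over the partition,
P(G) = P(G|P1)·P(P1) + P(G|P2)·P(P2) + P(G|P3)·P(P3)
      = 0.86·0.38 + 0.79·0.43 + 0.8·0.19
      = 0.3268 + 0.3397 + 0.152 = 0.8185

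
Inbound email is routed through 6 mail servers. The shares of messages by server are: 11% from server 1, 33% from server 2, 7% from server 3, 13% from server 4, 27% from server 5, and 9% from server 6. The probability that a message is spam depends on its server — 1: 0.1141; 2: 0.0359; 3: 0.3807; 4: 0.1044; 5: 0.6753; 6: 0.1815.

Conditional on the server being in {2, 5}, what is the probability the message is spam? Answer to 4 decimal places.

Let J = {2, 5}.
P(J) = 0.33 + 0.27 = 0.6.
P(S ∩ J) = 0.0359·0.33 + 0.6753·0.27 = 0.011847 + 0.182331 = 0.194178.
P(S | J) = 0.194178 / 0.6 = 0.323630…

P(S|J) ≈ 0.3236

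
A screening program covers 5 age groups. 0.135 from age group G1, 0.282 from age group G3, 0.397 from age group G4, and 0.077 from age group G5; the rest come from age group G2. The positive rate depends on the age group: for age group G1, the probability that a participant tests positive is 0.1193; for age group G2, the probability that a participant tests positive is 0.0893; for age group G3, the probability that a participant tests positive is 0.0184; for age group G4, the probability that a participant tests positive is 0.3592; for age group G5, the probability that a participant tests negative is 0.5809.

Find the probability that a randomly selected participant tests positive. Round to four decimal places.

P(G2) = 1 − (0.135 + 0.282 + 0.397 + 0.077) = 0.109.
P(T|G5) = 1 − 0.5809 = 0.4191.
P(T) = P(T|G1)·P(G1) + P(T|G2)·P(G2) + P(T|G3)·P(G3) + P(T|G4)·P(G4) + P(T|G5)·P(G5)
      = 0.1193·0.135 + 0.0893·0.109 + 0.0184·0.282 + 0.3592·0.397 + 0.4191·0.077
      = 0.0161055 + 0.0097337 + 0.0051888 + 0.1426024 + 0.0322707 = 0.2059011

0.2059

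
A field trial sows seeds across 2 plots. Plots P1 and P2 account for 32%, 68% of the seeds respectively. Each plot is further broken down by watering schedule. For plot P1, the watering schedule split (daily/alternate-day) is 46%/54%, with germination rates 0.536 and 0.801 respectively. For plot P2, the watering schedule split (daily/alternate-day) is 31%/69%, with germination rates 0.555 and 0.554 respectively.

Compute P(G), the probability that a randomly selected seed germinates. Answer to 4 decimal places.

P(G|P1) = 0.46·0.536 + 0.54·0.801 = 0.24656 + 0.43254 = 0.6791
P(G|P2) = 0.31·0.555 + 0.69·0.554 = 0.17205 + 0.38226 = 0.55431
By total probability over the outer partition,
P(G) = 0.32·0.6791 + 0.68·0.55431
      = 0.217312 + 0.3769308 = 0.5942428

P(G) ≈ 0.5942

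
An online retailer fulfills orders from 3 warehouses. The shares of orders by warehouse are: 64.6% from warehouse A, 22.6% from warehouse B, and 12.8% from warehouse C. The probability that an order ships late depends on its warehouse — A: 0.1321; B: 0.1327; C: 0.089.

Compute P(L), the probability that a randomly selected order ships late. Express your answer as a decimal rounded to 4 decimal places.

By the law of total probability,
P(L) = P(L|A)·P(A) + P(L|B)·P(B) + P(L|C)·P(C)
      = 0.1321·0.646 + 0.1327·0.226 + 0.089·0.128
      = 0.0853366 + 0.0299902 + 0.011392 = 0.1267188

P(L) ≈ 0.1267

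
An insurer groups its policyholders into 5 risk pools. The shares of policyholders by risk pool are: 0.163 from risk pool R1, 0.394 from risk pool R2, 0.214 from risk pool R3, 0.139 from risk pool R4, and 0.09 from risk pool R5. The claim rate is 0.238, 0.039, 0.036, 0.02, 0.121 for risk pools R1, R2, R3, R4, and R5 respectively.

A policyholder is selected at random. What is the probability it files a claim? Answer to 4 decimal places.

P(C) = P(C|R1)·P(R1) + P(C|R2)·P(R2) + P(C|R3)·P(R3) + P(C|R4)·P(R4) + P(C|R5)·P(R5)
      = 0.238·0.163 + 0.039·0.394 + 0.036·0.214 + 0.02·0.139 + 0.121·0.09
      = 0.038794 + 0.015366 + 0.007704 + 0.00278 + 0.01089 = 0.075534

P(C) ≈ 0.0755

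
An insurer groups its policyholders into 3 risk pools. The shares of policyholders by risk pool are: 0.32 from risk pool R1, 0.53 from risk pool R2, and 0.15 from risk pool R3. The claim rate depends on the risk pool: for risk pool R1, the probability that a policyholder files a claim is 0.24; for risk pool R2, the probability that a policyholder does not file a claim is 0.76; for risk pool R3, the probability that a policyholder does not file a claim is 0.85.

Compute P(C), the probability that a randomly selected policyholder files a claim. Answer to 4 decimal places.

P(C|R2) = 1 − 0.76 = 0.24.
P(C|R3) = 1 − 0.85 = 0.15.
P(C) = P(C|R1)·P(R1) + P(C|R2)·P(R2) + P(C|R3)·P(R3)
      = 0.24·0.32 + 0.24·0.53 + 0.15·0.15
      = 0.0768 + 0.1272 + 0.0225 = 0.2265

P(C) ≈ 0.2265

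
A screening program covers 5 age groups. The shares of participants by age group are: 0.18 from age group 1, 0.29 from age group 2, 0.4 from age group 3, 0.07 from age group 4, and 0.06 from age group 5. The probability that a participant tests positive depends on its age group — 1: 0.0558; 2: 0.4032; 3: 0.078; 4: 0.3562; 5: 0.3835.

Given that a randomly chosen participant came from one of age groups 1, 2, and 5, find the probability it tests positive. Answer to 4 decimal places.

0.2830

Let S = {1, 2, 5}.
P(S) = 0.18 + 0.29 + 0.06 = 0.53.
P(T ∩ S) = 0.0558·0.18 + 0.4032·0.29 + 0.3835·0.06 = 0.010044 + 0.116928 + 0.02301 = 0.149982.
P(T | S) = 0.149982 / 0.53 = 0.282985…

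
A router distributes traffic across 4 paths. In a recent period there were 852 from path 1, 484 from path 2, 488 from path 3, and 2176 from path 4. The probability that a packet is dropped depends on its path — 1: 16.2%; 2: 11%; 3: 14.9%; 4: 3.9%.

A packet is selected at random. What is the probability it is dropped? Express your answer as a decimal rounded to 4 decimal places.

Total: 852 + 484 + 488 + 2176 = 4000.
P(1) = 852/4000 = 0.213. P(2) = 484/4000 = 0.121. P(3) = 488/4000 = 0.122. P(4) = 2176/4000 = 0.544.
P(L) = P(L|1)·P(1) + P(L|2)·P(2) + P(L|3)·P(3) + P(L|4)·P(4)
      = 0.162·0.213 + 0.11·0.121 + 0.149·0.122 + 0.039·0.544
      = 0.034506 + 0.01331 + 0.018178 + 0.021216 = 0.08721

0.0872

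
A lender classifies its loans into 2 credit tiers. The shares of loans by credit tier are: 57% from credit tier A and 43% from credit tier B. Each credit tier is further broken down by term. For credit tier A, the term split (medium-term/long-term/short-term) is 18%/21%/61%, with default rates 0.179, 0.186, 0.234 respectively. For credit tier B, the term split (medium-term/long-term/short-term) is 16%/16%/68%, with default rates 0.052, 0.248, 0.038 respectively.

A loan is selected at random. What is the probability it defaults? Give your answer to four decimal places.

0.1537

P(D|A) = 0.18·0.179 + 0.21·0.186 + 0.61·0.234 = 0.03222 + 0.03906 + 0.14274 = 0.21402
P(D|B) = 0.16·0.052 + 0.16·0.248 + 0.68·0.038 = 0.00832 + 0.03968 + 0.02584 = 0.07384
By total probability over the outer partition,
P(D) = 0.57·0.21402 + 0.43·0.07384
      = 0.1219914 + 0.0317512 = 0.1537426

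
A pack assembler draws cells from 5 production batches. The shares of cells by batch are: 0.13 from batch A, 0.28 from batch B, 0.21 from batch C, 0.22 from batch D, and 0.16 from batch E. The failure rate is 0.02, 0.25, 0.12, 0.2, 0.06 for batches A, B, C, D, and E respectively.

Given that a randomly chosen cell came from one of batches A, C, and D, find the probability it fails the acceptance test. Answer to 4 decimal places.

0.1282

Let S = {A, C, D}.
P(S) = 0.13 + 0.21 + 0.22 = 0.56.
P(F ∩ S) = 0.02·0.13 + 0.12·0.21 + 0.2·0.22 = 0.0026 + 0.0252 + 0.044 = 0.0718.
P(F | S) = 0.0718 / 0.56 = 0.128214…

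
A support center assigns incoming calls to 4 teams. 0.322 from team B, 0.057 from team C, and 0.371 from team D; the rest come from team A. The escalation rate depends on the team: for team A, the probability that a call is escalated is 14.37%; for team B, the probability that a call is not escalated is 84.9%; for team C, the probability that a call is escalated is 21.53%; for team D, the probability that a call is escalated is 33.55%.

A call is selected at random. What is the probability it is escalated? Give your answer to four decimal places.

P(A) = 1 − (0.322 + 0.057 + 0.371) = 0.25.
P(E|B) = 1 − 0.849 = 0.151.
P(E) = P(E|A)·P(A) + P(E|B)·P(B) + P(E|C)·P(C) + P(E|D)·P(D)
      = 0.1437·0.25 + 0.151·0.322 + 0.2153·0.057 + 0.3355·0.371
      = 0.035925 + 0.048622 + 0.0122721 + 0.1244705 = 0.2212896

P(E) ≈ 0.2213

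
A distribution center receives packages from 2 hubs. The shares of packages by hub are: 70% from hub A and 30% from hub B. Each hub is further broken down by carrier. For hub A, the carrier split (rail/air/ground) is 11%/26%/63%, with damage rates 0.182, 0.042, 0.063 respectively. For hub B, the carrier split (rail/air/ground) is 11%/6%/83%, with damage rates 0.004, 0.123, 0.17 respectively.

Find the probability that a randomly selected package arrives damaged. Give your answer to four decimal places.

P(D|A) = 0.11·0.182 + 0.26·0.042 + 0.63·0.063 = 0.02002 + 0.01092 + 0.03969 = 0.07063
P(D|B) = 0.11·0.004 + 0.06·0.123 + 0.83·0.17 = 0.00044 + 0.00738 + 0.1411 = 0.14892
By total probability over the outer partition,
P(D) = 0.7·0.07063 + 0.3·0.14892
      = 0.049441 + 0.044676 = 0.094117

P(D) ≈ 0.0941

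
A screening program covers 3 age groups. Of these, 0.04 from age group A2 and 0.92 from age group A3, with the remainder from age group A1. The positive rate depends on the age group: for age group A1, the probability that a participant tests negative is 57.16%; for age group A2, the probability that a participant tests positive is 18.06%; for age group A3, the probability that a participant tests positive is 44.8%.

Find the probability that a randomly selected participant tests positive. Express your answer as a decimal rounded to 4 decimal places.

P(A1) = 1 − (0.04 + 0.92) = 0.04.
P(T|A1) = 1 − 0.5716 = 0.4284.
Summing over the partition,
P(T) = P(T|A1)·P(A1) + P(T|A2)·P(A2) + P(T|A3)·P(A3)
      = 0.4284·0.04 + 0.1806·0.04 + 0.448·0.92
      = 0.017136 + 0.007224 + 0.41216 = 0.43652

P(T) ≈ 0.4365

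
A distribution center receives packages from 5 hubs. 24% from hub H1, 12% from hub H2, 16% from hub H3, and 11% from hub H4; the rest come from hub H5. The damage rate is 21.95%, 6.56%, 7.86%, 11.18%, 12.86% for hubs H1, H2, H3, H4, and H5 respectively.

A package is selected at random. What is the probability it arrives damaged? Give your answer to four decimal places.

P(H5) = 1 − (0.24 + 0.12 + 0.16 + 0.11) = 0.37.
P(D) = P(D|H1)·P(H1) + P(D|H2)·P(H2) + P(D|H3)·P(H3) + P(D|H4)·P(H4) + P(D|H5)·P(H5)
      = 0.2195·0.24 + 0.0656·0.12 + 0.0786·0.16 + 0.1118·0.11 + 0.1286·0.37
      = 0.05268 + 0.007872 + 0.012576 + 0.012298 + 0.047582 = 0.133008

P(D) ≈ 0.1330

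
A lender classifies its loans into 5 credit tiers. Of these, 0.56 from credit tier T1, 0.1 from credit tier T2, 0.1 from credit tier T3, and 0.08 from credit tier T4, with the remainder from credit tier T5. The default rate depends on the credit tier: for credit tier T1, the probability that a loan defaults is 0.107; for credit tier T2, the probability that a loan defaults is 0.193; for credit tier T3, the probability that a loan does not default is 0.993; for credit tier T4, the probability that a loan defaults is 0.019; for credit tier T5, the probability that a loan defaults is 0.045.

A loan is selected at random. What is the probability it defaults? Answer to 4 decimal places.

P(D) ≈ 0.0886

P(T5) = 1 − (0.56 + 0.1 + 0.1 + 0.08) = 0.16.
P(D|T3) = 1 − 0.993 = 0.007.
P(D) = P(D|T1)·P(T1) + P(D|T2)·P(T2) + P(D|T3)·P(T3) + P(D|T4)·P(T4) + P(D|T5)·P(T5)
      = 0.107·0.56 + 0.193·0.1 + 0.007·0.1 + 0.019·0.08 + 0.045·0.16
      = 0.05992 + 0.0193 + 0.0007 + 0.00152 + 0.0072 = 0.08864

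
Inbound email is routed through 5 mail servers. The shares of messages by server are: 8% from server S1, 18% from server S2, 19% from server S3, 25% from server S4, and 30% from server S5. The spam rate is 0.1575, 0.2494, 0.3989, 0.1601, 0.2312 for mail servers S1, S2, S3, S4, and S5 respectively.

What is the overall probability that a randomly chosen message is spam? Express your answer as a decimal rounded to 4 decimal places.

0.2427

P(S) = P(S|S1)·P(S1) + P(S|S2)·P(S2) + P(S|S3)·P(S3) + P(S|S4)·P(S4) + P(S|S5)·P(S5)
      = 0.1575·0.08 + 0.2494·0.18 + 0.3989·0.19 + 0.1601·0.25 + 0.2312·0.3
      = 0.0126 + 0.044892 + 0.075791 + 0.040025 + 0.06936 = 0.242668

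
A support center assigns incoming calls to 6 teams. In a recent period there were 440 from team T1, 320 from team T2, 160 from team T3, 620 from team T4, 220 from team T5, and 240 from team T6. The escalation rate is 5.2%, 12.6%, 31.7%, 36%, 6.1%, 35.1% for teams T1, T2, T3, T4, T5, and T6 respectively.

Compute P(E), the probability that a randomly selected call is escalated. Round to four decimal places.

Total: 440 + 320 + 160 + 620 + 220 + 240 = 2000.
P(T1) = 440/2000 = 0.22. P(T2) = 320/2000 = 0.16. P(T3) = 160/2000 = 0.08. P(T4) = 620/2000 = 0.31. P(T5) = 220/2000 = 0.11. P(T6) = 240/2000 = 0.12.
P(E) = P(E|T1)·P(T1) + P(E|T2)·P(T2) + P(E|T3)·P(T3) + P(E|T4)·P(T4) + P(E|T5)·P(T5) + P(E|T6)·P(T6)
      = 0.052·0.22 + 0.126·0.16 + 0.317·0.08 + 0.36·0.31 + 0.061·0.11 + 0.351·0.12
      = 0.01144 + 0.02016 + 0.02536 + 0.1116 + 0.00671 + 0.04212 = 0.21739

0.2174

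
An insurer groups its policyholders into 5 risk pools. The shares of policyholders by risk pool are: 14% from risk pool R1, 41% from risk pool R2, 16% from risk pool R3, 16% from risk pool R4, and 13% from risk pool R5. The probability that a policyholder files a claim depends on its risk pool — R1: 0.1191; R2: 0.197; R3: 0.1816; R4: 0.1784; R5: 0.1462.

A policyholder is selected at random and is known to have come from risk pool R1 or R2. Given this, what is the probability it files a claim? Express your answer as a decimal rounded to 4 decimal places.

P(C|S) ≈ 0.1772

Let S = {R1, R2}.
P(S) = 0.14 + 0.41 = 0.55.
P(C ∩ S) = 0.1191·0.14 + 0.197·0.41 = 0.016674 + 0.08077 = 0.097444.
P(C | S) = 0.097444 / 0.55 = 0.177171…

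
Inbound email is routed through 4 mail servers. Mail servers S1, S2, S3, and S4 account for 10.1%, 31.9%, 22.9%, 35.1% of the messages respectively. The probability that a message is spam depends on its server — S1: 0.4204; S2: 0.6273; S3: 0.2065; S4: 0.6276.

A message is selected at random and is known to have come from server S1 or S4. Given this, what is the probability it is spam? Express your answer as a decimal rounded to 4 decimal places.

0.5813

Let J = {S1, S4}.
P(J) = 0.101 + 0.351 = 0.452.
P(S ∩ J) = 0.4204·0.101 + 0.6276·0.351 = 0.0424604 + 0.2202876 = 0.262748.
P(S | J) = 0.262748 / 0.452 = 0.581301…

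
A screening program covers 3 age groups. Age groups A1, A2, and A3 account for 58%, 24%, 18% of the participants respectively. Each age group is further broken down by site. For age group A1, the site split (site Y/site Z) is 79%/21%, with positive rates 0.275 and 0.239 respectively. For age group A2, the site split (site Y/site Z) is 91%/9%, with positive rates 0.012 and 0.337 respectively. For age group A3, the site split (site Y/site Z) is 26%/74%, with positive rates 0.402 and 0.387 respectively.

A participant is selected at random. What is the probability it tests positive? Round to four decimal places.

P(T|A1) = 0.79·0.275 + 0.21·0.239 = 0.21725 + 0.05019 = 0.26744
P(T|A2) = 0.91·0.012 + 0.09·0.337 = 0.01092 + 0.03033 = 0.04125
P(T|A3) = 0.26·0.402 + 0.74·0.387 = 0.10452 + 0.28638 = 0.3909
Then overall,
P(T) = 0.58·0.26744 + 0.24·0.04125 + 0.18·0.3909
      = 0.1551152 + 0.0099 + 0.070362 = 0.2353772

0.2354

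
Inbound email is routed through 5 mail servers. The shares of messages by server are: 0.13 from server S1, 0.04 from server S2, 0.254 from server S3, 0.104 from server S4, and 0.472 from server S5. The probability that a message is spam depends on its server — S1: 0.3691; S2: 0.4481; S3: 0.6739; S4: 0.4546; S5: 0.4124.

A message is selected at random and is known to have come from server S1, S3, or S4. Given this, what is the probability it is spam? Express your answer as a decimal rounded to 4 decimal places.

P(S|J) ≈ 0.5460

Let J = {S1, S3, S4}.
P(J) = 0.13 + 0.254 + 0.104 = 0.488.
P(S ∩ J) = 0.3691·0.13 + 0.6739·0.254 + 0.4546·0.104 = 0.047983 + 0.1711706 + 0.0472784 = 0.266432.
P(S | J) = 0.266432 / 0.488 = 0.545967…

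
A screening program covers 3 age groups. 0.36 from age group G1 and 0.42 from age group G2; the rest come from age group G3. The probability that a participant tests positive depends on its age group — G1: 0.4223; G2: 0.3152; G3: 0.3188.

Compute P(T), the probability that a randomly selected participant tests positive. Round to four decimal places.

P(G3) = 1 − (0.36 + 0.42) = 0.22.
P(T) = P(T|G1)·P(G1) + P(T|G2)·P(G2) + P(T|G3)·P(G3)
      = 0.4223·0.36 + 0.3152·0.42 + 0.3188·0.22
      = 0.152028 + 0.132384 + 0.070136 = 0.354548

0.3545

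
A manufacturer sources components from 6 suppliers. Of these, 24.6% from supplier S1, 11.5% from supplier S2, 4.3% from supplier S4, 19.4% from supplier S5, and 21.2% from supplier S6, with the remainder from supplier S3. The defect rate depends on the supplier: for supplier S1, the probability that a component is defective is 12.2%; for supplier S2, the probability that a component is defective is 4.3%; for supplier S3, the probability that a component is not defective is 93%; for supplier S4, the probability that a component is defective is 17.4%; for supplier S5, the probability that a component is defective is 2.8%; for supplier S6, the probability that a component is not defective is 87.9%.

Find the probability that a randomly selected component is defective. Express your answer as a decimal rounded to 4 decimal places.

P(S3) = 1 − (0.246 + 0.115 + 0.043 + 0.194 + 0.212) = 0.19.
P(D|S3) = 1 − 0.93 = 0.07.
P(D|S6) = 1 − 0.879 = 0.121.
Summing over the partition,
P(D) = P(D|S1)·P(S1) + P(D|S2)·P(S2) + P(D|S3)·P(S3) + P(D|S4)·P(S4) + P(D|S5)·P(S5) + P(D|S6)·P(S6)
      = 0.122·0.246 + 0.043·0.115 + 0.07·0.19 + 0.174·0.043 + 0.028·0.194 + 0.121·0.212
      = 0.030012 + 0.004945 + 0.0133 + 0.007482 + 0.005432 + 0.025652 = 0.086823

0.0868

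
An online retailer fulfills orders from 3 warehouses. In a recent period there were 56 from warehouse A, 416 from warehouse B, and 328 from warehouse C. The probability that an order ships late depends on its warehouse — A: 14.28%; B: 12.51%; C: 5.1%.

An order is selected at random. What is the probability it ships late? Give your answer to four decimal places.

Total: 56 + 416 + 328 = 800.
P(A) = 56/800 = 0.07. P(B) = 416/800 = 0.52. P(C) = 328/800 = 0.41.
Summing over the partition,
P(L) = P(L|A)·P(A) + P(L|B)·P(B) + P(L|C)·P(C)
      = 0.1428·0.07 + 0.1251·0.52 + 0.051·0.41
      = 0.009996 + 0.065052 + 0.02091 = 0.095958

P(L) ≈ 0.0960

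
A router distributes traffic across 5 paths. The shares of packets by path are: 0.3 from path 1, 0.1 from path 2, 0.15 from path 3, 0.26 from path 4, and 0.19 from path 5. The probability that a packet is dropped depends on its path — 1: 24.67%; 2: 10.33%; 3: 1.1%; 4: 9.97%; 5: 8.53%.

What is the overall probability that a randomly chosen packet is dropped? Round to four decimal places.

0.1281

P(L) = P(L|1)·P(1) + P(L|2)·P(2) + P(L|3)·P(3) + P(L|4)·P(4) + P(L|5)·P(5)
      = 0.2467·0.3 + 0.1033·0.1 + 0.011·0.15 + 0.0997·0.26 + 0.0853·0.19
      = 0.07401 + 0.01033 + 0.00165 + 0.025922 + 0.016207 = 0.128119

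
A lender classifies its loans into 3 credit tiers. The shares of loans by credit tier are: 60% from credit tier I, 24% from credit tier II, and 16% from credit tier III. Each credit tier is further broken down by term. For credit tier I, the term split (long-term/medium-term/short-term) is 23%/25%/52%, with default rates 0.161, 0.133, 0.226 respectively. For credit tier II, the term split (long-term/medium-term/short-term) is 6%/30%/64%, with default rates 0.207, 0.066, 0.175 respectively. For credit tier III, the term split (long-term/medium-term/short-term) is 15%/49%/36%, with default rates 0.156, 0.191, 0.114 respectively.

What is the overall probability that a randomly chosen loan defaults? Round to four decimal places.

P(D|I) = 0.23·0.161 + 0.25·0.133 + 0.52·0.226 = 0.03703 + 0.03325 + 0.11752 = 0.1878
P(D|II) = 0.06·0.207 + 0.3·0.066 + 0.64·0.175 = 0.01242 + 0.0198 + 0.112 = 0.14422
P(D|III) = 0.15·0.156 + 0.49·0.191 + 0.36·0.114 = 0.0234 + 0.09359 + 0.04104 = 0.15803
Then overall,
P(D) = 0.6·0.1878 + 0.24·0.14422 + 0.16·0.15803
      = 0.11268 + 0.0346128 + 0.0252848 = 0.1725776

P(D) ≈ 0.1726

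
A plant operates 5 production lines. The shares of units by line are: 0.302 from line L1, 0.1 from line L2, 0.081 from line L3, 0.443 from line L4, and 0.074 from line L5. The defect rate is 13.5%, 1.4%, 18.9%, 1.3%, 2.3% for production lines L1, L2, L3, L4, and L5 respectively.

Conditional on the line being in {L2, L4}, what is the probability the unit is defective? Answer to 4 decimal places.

0.0132

Let S = {L2, L4}.
P(S) = 0.1 + 0.443 = 0.543.
P(D ∩ S) = 0.014·0.1 + 0.013·0.443 = 0.0014 + 0.005759 = 0.007159.
P(D | S) = 0.007159 / 0.543 = 0.013184…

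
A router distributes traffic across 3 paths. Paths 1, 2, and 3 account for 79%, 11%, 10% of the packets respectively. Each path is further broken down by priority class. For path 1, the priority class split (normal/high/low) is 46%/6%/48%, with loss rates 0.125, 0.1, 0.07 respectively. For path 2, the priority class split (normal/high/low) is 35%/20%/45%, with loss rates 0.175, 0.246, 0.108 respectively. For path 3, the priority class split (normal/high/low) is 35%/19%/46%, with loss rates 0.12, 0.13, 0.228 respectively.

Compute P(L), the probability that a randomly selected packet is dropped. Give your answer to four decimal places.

0.1114

P(L|1) = 0.46·0.125 + 0.06·0.1 + 0.48·0.07 = 0.0575 + 0.006 + 0.0336 = 0.0971
P(L|2) = 0.35·0.175 + 0.2·0.246 + 0.45·0.108 = 0.06125 + 0.0492 + 0.0486 = 0.15905
P(L|3) = 0.35·0.12 + 0.19·0.13 + 0.46·0.228 = 0.042 + 0.0247 + 0.10488 = 0.17158
By total probability over the outer partition,
P(L) = 0.79·0.0971 + 0.11·0.15905 + 0.1·0.17158
      = 0.076709 + 0.0174955 + 0.017158 = 0.1113625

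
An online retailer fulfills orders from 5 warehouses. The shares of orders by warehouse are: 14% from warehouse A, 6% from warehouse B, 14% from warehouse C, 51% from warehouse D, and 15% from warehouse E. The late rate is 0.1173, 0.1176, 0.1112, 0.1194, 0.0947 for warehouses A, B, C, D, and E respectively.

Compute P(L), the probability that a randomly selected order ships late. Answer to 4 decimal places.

0.1141

P(L) = P(L|A)·P(A) + P(L|B)·P(B) + P(L|C)·P(C) + P(L|D)·P(D) + P(L|E)·P(E)
      = 0.1173·0.14 + 0.1176·0.06 + 0.1112·0.14 + 0.1194·0.51 + 0.0947·0.15
      = 0.016422 + 0.007056 + 0.015568 + 0.060894 + 0.014205 = 0.114145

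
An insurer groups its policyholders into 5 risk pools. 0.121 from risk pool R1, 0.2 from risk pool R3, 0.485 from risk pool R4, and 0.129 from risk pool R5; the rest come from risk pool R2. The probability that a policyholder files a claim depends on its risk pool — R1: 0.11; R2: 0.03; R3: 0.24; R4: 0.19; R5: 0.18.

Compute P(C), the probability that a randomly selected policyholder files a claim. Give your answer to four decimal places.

P(R2) = 1 − (0.121 + 0.2 + 0.485 + 0.129) = 0.065.
P(C) = P(C|R1)·P(R1) + P(C|R2)·P(R2) + P(C|R3)·P(R3) + P(C|R4)·P(R4) + P(C|R5)·P(R5)
      = 0.11·0.121 + 0.03·0.065 + 0.24·0.2 + 0.19·0.485 + 0.18·0.129
      = 0.01331 + 0.00195 + 0.048 + 0.09215 + 0.02322 = 0.17863

P(C) ≈ 0.1786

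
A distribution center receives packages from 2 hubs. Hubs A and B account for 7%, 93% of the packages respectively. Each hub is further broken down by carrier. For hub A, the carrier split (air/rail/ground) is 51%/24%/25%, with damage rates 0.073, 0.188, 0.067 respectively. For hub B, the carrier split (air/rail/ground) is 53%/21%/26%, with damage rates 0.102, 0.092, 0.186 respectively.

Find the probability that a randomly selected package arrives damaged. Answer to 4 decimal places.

0.1202

P(D|A) = 0.51·0.073 + 0.24·0.188 + 0.25·0.067 = 0.03723 + 0.04512 + 0.01675 = 0.0991
P(D|B) = 0.53·0.102 + 0.21·0.092 + 0.26·0.186 = 0.05406 + 0.01932 + 0.04836 = 0.12174
Then overall,
P(D) = 0.07·0.0991 + 0.93·0.12174
      = 0.006937 + 0.1132182 = 0.1201552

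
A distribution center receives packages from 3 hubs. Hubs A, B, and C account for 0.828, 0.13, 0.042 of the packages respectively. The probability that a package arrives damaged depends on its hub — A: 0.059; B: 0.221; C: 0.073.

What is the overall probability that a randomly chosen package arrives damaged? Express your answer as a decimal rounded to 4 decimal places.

P(D) = P(D|A)·P(A) + P(D|B)·P(B) + P(D|C)·P(C)
      = 0.059·0.828 + 0.221·0.13 + 0.073·0.042
      = 0.048852 + 0.02873 + 0.003066 = 0.080648

0.0806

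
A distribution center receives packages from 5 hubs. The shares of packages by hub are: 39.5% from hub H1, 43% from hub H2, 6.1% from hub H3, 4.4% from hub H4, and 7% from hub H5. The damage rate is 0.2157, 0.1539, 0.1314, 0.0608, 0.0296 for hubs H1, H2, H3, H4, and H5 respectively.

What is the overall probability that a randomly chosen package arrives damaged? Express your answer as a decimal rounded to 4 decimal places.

By the law of total probability,
P(D) = P(D|H1)·P(H1) + P(D|H2)·P(H2) + P(D|H3)·P(H3) + P(D|H4)·P(H4) + P(D|H5)·P(H5)
      = 0.2157·0.395 + 0.1539·0.43 + 0.1314·0.061 + 0.0608·0.044 + 0.0296·0.07
      = 0.0852015 + 0.066177 + 0.0080154 + 0.0026752 + 0.002072 = 0.1641411

0.1641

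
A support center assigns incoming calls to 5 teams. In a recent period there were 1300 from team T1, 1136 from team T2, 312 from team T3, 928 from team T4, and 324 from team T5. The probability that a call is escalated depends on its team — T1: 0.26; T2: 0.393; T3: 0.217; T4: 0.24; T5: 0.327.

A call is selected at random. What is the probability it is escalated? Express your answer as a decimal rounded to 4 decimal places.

0.2952

Total: 1300 + 1136 + 312 + 928 + 324 = 4000.
P(T1) = 1300/4000 = 0.325. P(T2) = 1136/4000 = 0.284. P(T3) = 312/4000 = 0.078. P(T4) = 928/4000 = 0.232. P(T5) = 324/4000 = 0.081.
Using total probability over the partition,
P(E) = P(E|T1)·P(T1) + P(E|T2)·P(T2) + P(E|T3)·P(T3) + P(E|T4)·P(T4) + P(E|T5)·P(T5)
      = 0.26·0.325 + 0.393·0.284 + 0.217·0.078 + 0.24·0.232 + 0.327·0.081
      = 0.0845 + 0.111612 + 0.016926 + 0.05568 + 0.026487 = 0.295205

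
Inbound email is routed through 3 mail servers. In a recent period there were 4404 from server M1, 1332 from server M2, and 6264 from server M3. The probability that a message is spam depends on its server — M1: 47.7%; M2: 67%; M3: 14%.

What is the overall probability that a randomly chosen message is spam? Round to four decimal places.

Total: 4404 + 1332 + 6264 = 12000.
P(M1) = 4404/12000 = 0.367. P(M2) = 1332/12000 = 0.111. P(M3) = 6264/12000 = 0.522.
P(S) = P(S|M1)·P(M1) + P(S|M2)·P(M2) + P(S|M3)·P(M3)
      = 0.477·0.367 + 0.67·0.111 + 0.14·0.522
      = 0.175059 + 0.07437 + 0.07308 = 0.322509

0.3225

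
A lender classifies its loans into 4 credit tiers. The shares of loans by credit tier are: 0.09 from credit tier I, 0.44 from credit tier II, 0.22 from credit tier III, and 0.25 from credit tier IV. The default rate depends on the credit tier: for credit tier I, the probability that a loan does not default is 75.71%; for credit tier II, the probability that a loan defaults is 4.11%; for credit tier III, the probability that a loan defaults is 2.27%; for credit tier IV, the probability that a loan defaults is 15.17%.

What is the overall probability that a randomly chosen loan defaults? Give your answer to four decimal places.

P(D|I) = 1 − 0.7571 = 0.2429.
Summing over the partition,
P(D) = P(D|I)·P(I) + P(D|II)·P(II) + P(D|III)·P(III) + P(D|IV)·P(IV)
      = 0.2429·0.09 + 0.0411·0.44 + 0.0227·0.22 + 0.1517·0.25
      = 0.021861 + 0.018084 + 0.004994 + 0.037925 = 0.082864

P(D) ≈ 0.0829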